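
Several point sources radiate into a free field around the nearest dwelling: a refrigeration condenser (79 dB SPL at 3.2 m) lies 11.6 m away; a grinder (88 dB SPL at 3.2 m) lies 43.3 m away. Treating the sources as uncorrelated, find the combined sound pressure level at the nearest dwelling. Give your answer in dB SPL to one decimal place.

Apply inverse-square spreading to bring every level to the receiver, then sum 10^(L/10).
refrigeration condenser: 79 − 20·log₁₀(11.6/3.2) = 79 − 11.19 = 67.81 dB SPL.
grinder: 88 − 20·log₁₀(43.3/3.2) = 88 − 22.63 = 65.37 dB SPL.
Σ 10^(L/10) = 9.491e+06 → L_total = 10·log₁₀(9.491e+06) = 69.77 dB SPL.

69.8 dB SPL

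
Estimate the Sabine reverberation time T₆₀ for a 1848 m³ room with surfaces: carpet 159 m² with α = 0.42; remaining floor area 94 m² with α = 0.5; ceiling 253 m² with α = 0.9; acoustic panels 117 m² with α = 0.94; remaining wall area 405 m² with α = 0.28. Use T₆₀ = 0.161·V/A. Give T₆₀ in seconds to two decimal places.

0.53 s

A = Σ Sᵢαᵢ = 159·0.42 + 94·0.5 + 253·0.9 + 117·0.94 + 405·0.28 = 564.86 m².
T₆₀ = 0.161 × 1848 / 564.86 = 0.527 s.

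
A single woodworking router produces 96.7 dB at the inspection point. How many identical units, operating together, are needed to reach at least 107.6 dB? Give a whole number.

N identical sources give L₁ + 10·log₁₀ N, so require 10·log₁₀ N ≥ 107.6 − 96.7 = 10.9 dB.
N ≥ 10^(10.9/10) = 12.303, so N = 13.

13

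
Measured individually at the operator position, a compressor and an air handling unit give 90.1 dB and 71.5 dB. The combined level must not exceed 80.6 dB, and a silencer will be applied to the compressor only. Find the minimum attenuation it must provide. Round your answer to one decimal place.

10.1 dB

Fixed contribution from the other source: Σ 10^(L/10) = 10^(71.5/10) = 1.413e+07 (71.50 dB).
To meet 80.6 dB overall, the treated compressor may contribute at most 10^(80.6/10) − 1.413e+07 = 1.007e+08, i.e. 80.03 dB.
So the compressor must be reduced from 90.1 to 80.03 dB: IL = 10.07 dB.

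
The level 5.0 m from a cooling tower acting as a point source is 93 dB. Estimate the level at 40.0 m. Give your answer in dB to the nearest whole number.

75 dB

For a point source, L₂ = L₁ − 20·log₁₀(r₂/r₁).
L₂ = 93 − 20·log₁₀(40.0/5.0) = 93 − 18.062 = 74.94 dB.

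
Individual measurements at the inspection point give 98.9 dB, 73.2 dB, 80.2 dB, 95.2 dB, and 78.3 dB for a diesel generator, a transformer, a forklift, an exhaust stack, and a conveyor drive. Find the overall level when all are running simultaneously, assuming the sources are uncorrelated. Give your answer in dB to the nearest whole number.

101 dB

Incoherent sources combine by intensity addition: L_total = 10·log₁₀(Σ 10^(L_i/10)).
Σ 10^(L/10) = 10^(98.9/10) + 10^(73.2/10) + 10^(80.2/10) + 10^(95.2/10) + 10^(78.3/10) = 1.127e+10.
L_total = 10·log₁₀(1.127e+10) = 100.52 dB.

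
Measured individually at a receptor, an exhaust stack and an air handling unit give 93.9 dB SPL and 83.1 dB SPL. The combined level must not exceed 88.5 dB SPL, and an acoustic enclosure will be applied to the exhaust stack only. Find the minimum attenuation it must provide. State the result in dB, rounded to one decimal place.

6.9 dB

Everything except the exhaust stack sums to 10^(83.1/10) = 2.042e+08 in linear terms, 83.10 dB SPL.
To meet 88.5 dB SPL overall, the treated exhaust stack may contribute at most 10^(88.5/10) − 2.042e+08 = 5.038e+08, i.e. 87.02 dB SPL.
Required insertion loss = 93.9 − 87.02 = 6.88 dB.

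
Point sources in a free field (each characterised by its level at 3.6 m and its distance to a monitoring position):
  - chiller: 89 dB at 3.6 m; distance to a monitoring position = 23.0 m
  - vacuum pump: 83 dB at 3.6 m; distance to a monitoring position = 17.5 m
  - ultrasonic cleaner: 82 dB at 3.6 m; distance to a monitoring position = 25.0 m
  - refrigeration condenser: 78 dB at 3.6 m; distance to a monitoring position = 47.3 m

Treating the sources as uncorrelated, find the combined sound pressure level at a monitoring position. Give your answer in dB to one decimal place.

First find each source's level at the receiver (point-source: −20·log₁₀(r/r_ref)), then combine on an intensity basis.
chiller: 89 − 20·log₁₀(23.0/3.6) = 89 − 16.11 = 72.89 dB.
vacuum pump: 83 − 20·log₁₀(17.5/3.6) = 83 − 13.73 = 69.27 dB.
ultrasonic cleaner: 82 − 20·log₁₀(25.0/3.6) = 82 − 16.83 = 65.17 dB.
refrigeration condenser: 78 − 20·log₁₀(47.3/3.6) = 78 − 22.37 = 55.63 dB.
Σ 10^(L/10) = 3.156e+07 → L_total = 10·log₁₀(3.156e+07) = 74.99 dB.

75.0 dB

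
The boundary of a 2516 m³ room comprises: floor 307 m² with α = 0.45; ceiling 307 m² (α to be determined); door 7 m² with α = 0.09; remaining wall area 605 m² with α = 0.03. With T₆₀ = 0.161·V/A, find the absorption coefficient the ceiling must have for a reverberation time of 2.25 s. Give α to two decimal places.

Required total absorption A = 0.161·2516/2.25 = 180.03 m².
Absorption from the other surfaces = 307·0.45 + 7·0.09 + 605·0.03 = 156.93 m², so the ceiling must supply 23.10 m² over 307 m².
α = 23.10/307 = 0.075.

0.08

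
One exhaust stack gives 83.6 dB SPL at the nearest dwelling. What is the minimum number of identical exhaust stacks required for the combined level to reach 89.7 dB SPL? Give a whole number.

Need L₁ + 10·log₁₀ N ≥ 89.7, i.e. log₁₀ N ≥ 0.61.
N ≥ 10^(6.1/10) = 4.074, so N = 5.

5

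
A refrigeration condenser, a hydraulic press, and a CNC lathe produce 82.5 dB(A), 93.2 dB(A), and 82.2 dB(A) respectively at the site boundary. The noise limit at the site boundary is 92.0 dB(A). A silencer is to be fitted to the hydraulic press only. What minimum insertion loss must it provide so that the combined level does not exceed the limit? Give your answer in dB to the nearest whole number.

2 dB

The untreated sources together contribute 10^(82.5/10) + 10^(82.2/10) = 3.438e+08, i.e. 85.36 dB(A).
The limit corresponds to 10^(92.0/10) = 1.585e+09; subtracting the fixed part leaves 1.241e+09 for the hydraulic press, i.e. 90.94 dB(A).
Required insertion loss = 93.2 − 90.94 = 2.26 dB.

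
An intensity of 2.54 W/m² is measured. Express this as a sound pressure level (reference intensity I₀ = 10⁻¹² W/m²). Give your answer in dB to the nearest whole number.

L = 10·log₁₀(I/I₀) = 10·log₁₀(2.54/10⁻¹²) = 10·log₁₀(2.54×10^12).
L = 10·(0.4048 + 12) = 124.05 dB.

124 dB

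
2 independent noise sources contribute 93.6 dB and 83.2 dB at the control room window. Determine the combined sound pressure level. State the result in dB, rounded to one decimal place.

94.0 dB

Incoherent sources combine by intensity addition: L_total = 10·log₁₀(Σ 10^(L_i/10)).
Σ 10^(L/10) = 10^(93.6/10) + 10^(83.2/10) = 2.500e+09.
L_total = 10·log₁₀(2.500e+09) = 93.98 dB.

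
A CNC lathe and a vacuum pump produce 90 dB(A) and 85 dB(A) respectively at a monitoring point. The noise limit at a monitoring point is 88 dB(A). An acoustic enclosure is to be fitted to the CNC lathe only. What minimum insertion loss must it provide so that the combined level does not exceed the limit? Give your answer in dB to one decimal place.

Everything except the CNC lathe sums to 10^(85/10) = 3.162e+08 in linear terms, 85.00 dB(A).
The limit corresponds to 10^(88/10) = 6.310e+08; subtracting the fixed part leaves 3.147e+08 for the CNC lathe, i.e. 84.98 dB(A).
So the CNC lathe must be reduced from 90 to 84.98 dB(A): IL = 5.02 dB.

5.0 dB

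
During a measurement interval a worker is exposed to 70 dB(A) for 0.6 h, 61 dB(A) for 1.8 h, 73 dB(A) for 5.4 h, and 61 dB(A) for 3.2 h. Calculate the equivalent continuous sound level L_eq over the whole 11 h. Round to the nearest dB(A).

The energy average is taken in the linear domain: L_eq = 10·log₁₀[(Σ tᵢ·10^(Lᵢ/10))/T], T = 11 h.
Σ tᵢ·10^(Lᵢ/10) = 0.6·10^(70/10) + 1.8·10^(61/10) + 5.4·10^(73/10) + 3.2·10^(61/10) = 1.200e+08.
L_eq = 10·log₁₀(1.200e+08/11) = 70.38 dB(A).

70 dB(A)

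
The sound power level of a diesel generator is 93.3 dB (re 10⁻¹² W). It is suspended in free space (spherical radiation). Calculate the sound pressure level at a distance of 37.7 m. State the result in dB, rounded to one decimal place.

L_p = L_w − 10·log₁₀(4π·r²) with r = 37.7 m.
4π·r² = 1.786e+04 m², 10·log₁₀ of that is 42.519 dB.
L_p = 93.3 − 42.519 = 50.78 dB.

50.8 dB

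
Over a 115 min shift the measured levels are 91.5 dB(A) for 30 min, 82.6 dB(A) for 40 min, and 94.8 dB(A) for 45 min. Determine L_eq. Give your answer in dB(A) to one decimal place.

92.1 dB(A)

Weight each interval's intensity by its duration and average over T = 115 min:
Σ tᵢ·10^(Lᵢ/10) = 30·10^(91.5/10) + 40·10^(82.6/10) + 45·10^(94.8/10) = 1.856e+11.
L_eq = 10·log₁₀(1.856e+11/115) = 92.08 dB(A).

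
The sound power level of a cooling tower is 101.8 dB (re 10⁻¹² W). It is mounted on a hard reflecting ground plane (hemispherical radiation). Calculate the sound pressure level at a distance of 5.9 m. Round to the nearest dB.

L_p = L_w − 10·log₁₀(2π·r²) with r = 5.9 m.
2π·r² = 218.7 m², 10·log₁₀ of that is 23.399 dB.
L_p = 101.8 − 23.399 = 78.40 dB.

78 dB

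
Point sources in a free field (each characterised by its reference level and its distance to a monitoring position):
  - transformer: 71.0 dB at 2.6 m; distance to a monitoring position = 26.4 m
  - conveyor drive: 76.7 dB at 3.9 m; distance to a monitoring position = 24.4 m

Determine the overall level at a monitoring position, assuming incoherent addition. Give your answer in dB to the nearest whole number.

Apply inverse-square spreading to bring every level to the receiver, then sum 10^(L/10).
transformer: 71.0 − 20·log₁₀(26.4/2.6) = 71.0 − 20.13 = 50.87 dB.
conveyor drive: 76.7 − 20·log₁₀(24.4/3.9) = 76.7 − 15.93 = 60.77 dB.
Σ 10^(L/10) = 1.317e+06 → L_total = 10·log₁₀(1.317e+06) = 61.20 dB.

61 dB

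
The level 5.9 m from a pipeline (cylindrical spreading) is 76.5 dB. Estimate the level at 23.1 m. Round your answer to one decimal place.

70.6 dB

Cylindrical spreading from a line source gives a 10·log₁₀(r₂/r₁) drop.
L₂ = 76.5 − 10·log₁₀(23.1/5.9) = 76.5 − 5.928 = 70.57 dB.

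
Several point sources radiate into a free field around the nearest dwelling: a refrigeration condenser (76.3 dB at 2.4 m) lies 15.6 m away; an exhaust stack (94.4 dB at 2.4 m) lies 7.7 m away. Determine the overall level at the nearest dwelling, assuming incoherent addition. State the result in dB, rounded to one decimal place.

84.3 dB

Apply inverse-square spreading to bring every level to the receiver, then sum 10^(L/10).
refrigeration condenser: 76.3 − 20·log₁₀(15.6/2.4) = 76.3 − 16.26 = 60.04 dB.
exhaust stack: 94.4 − 20·log₁₀(7.7/2.4) = 94.4 − 10.13 = 84.27 dB.
Σ 10^(L/10) = 2.686e+08 → L_total = 10·log₁₀(2.686e+08) = 84.29 dB.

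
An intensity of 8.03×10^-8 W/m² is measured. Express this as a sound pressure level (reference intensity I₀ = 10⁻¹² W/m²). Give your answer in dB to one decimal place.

Dividing by I₀ shifts the exponent by 12: I/I₀ = 8.03×10^4.
L = 10·(0.9047 + 4) = 49.05 dB.

49.0 dB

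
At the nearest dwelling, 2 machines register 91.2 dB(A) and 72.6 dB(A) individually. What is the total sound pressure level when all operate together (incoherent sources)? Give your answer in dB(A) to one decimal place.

91.3 dB(A)

For uncorrelated sources the intensities add, so convert each level to linear form, sum, and take 10·log₁₀ of the total.
Σ 10^(L/10) = 10^(91.2/10) + 10^(72.6/10) = 1.336e+09.
L_total = 10·log₁₀(1.336e+09) = 91.26 dB(A).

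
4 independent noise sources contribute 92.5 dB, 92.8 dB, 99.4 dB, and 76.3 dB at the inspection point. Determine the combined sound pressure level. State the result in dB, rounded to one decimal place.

Incoherent sources combine by intensity addition: L_total = 10·log₁₀(Σ 10^(L_i/10)).
Σ 10^(L/10) = 10^(92.5/10) + 10^(92.8/10) + 10^(99.4/10) + 10^(76.3/10) = 1.244e+10.
L_total = 10·log₁₀(1.244e+10) = 100.95 dB.

100.9 dB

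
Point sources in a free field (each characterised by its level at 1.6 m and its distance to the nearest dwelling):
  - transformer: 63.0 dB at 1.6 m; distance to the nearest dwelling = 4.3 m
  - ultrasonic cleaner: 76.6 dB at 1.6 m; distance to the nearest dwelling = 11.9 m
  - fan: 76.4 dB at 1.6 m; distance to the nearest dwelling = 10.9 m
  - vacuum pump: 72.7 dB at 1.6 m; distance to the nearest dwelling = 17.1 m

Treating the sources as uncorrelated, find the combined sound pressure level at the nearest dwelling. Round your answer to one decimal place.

63.4 dB

Apply inverse-square spreading to bring every level to the receiver, then sum 10^(L/10).
transformer: 63.0 − 20·log₁₀(4.3/1.6) = 63.0 − 8.59 = 54.41 dB.
ultrasonic cleaner: 76.6 − 20·log₁₀(11.9/1.6) = 76.6 − 17.43 = 59.17 dB.
fan: 76.4 − 20·log₁₀(10.9/1.6) = 76.4 − 16.67 = 59.73 dB.
vacuum pump: 72.7 − 20·log₁₀(17.1/1.6) = 72.7 − 20.58 = 52.12 dB.
Σ 10^(L/10) = 2.206e+06 → L_total = 10·log₁₀(2.206e+06) = 63.44 dB.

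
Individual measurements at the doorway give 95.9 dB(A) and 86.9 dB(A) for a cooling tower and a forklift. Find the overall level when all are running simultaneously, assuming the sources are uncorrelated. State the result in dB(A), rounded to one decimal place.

Incoherent sources combine by intensity addition: L_total = 10·log₁₀(Σ 10^(L_i/10)).
Σ 10^(L/10) = 10^(95.9/10) + 10^(86.9/10) = 4.380e+09.
L_total = 10·log₁₀(4.380e+09) = 96.41 dB(A).

96.4 dB(A)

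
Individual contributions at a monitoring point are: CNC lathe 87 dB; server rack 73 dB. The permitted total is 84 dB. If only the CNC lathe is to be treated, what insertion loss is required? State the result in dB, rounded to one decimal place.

3.4 dB

Everything except the CNC lathe sums to 10^(73/10) = 1.995e+07 in linear terms, 73.00 dB.
To meet 84 dB overall, the treated CNC lathe may contribute at most 10^(84/10) − 1.995e+07 = 2.312e+08, i.e. 83.64 dB.
Required insertion loss = 87 − 83.64 = 3.36 dB.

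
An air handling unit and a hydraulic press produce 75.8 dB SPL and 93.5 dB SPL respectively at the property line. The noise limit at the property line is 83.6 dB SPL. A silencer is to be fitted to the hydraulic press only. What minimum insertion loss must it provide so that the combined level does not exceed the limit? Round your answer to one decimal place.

10.7 dB

The untreated sources together contribute 10^(75.8/10) = 3.802e+07, i.e. 75.80 dB SPL.
To meet 83.6 dB SPL overall, the treated hydraulic press may contribute at most 10^(83.6/10) − 3.802e+07 = 1.911e+08, i.e. 82.81 dB SPL.
So the hydraulic press must be reduced from 93.5 to 82.81 dB SPL: IL = 10.69 dB.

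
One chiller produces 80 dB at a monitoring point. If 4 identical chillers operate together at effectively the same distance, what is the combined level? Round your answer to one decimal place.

86.0 dB

L_total = L₁ + 10·log₁₀ N for N identical incoherent sources.
L_total = 80 + 10·log₁₀(4) = 80 + 6.021 = 86.02 dB.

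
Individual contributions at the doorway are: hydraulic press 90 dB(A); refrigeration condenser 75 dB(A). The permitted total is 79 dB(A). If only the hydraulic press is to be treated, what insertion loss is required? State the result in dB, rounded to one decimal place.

13.2 dB

Fixed contribution from the other source: Σ 10^(L/10) = 10^(75/10) = 3.162e+07 (75.00 dB(A)).
The limit corresponds to 10^(79/10) = 7.943e+07; subtracting the fixed part leaves 4.781e+07 for the hydraulic press, i.e. 76.80 dB(A).
So the hydraulic press must be reduced from 90 to 76.80 dB(A): IL = 13.20 dB.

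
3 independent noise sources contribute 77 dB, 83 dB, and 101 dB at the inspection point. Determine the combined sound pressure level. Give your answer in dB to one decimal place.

Incoherent sources combine by intensity addition: L_total = 10·log₁₀(Σ 10^(L_i/10)).
Σ 10^(L/10) = 10^(77/10) + 10^(83/10) + 10^(101/10) = 1.284e+10.
L_total = 10·log₁₀(1.284e+10) = 101.09 dB.

101.1 dB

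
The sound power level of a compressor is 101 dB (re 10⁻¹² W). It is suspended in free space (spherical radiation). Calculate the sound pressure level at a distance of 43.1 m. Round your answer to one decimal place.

Free-field spherical radiation: L_p = L_w − 10·log₁₀(4π·r²), r = 43.1 m.
4π·r² = 2.334e+04 m², 10·log₁₀ of that is 43.682 dB.
L_p = 101 − 43.682 = 57.32 dB.

57.3 dB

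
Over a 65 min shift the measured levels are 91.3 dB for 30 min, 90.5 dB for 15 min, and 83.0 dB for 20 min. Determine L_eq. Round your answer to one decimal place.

89.7 dB

Weight each interval's intensity by its duration and average over T = 65 min:
Σ tᵢ·10^(Lᵢ/10) = 30·10^(91.3/10) + 15·10^(90.5/10) + 20·10^(83.0/10) = 6.129e+10.
L_eq = 10·log₁₀(6.129e+10/65) = 89.74 dB.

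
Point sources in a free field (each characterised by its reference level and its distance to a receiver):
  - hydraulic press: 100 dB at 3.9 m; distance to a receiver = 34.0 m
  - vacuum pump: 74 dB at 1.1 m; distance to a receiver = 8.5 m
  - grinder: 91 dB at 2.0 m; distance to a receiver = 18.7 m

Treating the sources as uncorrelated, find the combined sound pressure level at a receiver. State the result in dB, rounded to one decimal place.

First find each source's level at the receiver (point-source: −20·log₁₀(r/r_ref)), then combine on an intensity basis.
hydraulic press: 100 − 20·log₁₀(34.0/3.9) = 100 − 18.81 = 81.19 dB.
vacuum pump: 74 − 20·log₁₀(8.5/1.1) = 74 − 17.76 = 56.24 dB.
grinder: 91 − 20·log₁₀(18.7/2.0) = 91 − 19.42 = 71.58 dB.
Σ 10^(L/10) = 1.464e+08 → L_total = 10·log₁₀(1.464e+08) = 81.66 dB.

81.7 dB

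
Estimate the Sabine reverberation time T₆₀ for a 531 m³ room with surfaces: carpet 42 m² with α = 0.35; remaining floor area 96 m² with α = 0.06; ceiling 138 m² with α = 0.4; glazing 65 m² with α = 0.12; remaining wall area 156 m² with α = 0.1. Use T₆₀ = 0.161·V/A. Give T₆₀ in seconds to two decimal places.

Total absorption A = 42·0.35 + 96·0.06 + 138·0.4 + 65·0.12 + 156·0.1 = 99.06 m² sabins.
T₆₀ = 0.161 × 531 / 99.06 = 0.863 s.

0.86 s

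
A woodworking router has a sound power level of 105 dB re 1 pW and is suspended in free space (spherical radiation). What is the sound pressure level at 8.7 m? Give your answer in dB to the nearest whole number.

75 dB

Free-field spherical radiation: L_p = L_w − 10·log₁₀(4π·r²), r = 8.7 m.
4π·r² = 951.1 m², 10·log₁₀ of that is 29.782 dB.
L_p = 105 − 29.782 = 75.22 dB.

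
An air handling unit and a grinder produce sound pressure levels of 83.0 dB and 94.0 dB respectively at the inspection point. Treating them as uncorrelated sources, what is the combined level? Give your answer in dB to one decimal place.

94.3 dB

For uncorrelated sources the intensities add, so convert each level to linear form, sum, and take 10·log₁₀ of the total.
Σ 10^(L/10) = 10^(83.0/10) + 10^(94.0/10) = 2.711e+09.
L_total = 10·log₁₀(2.711e+09) = 94.33 dB.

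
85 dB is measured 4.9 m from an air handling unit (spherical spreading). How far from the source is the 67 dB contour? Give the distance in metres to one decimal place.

38.9 m

For a point source L₁ − L₂ = 20·log₁₀(r₂/r₁), so r₂ = r₁·10^((L₁−L₂)/20).
r₂ = 4.9·10^((85−67)/20) = 4.9·10^(18.0/20) = 38.92 m.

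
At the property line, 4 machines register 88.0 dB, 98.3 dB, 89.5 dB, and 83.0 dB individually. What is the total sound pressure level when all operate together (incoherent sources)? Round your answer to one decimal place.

99.3 dB

For uncorrelated sources the intensities add, so convert each level to linear form, sum, and take 10·log₁₀ of the total.
Σ 10^(L/10) = 10^(88.0/10) + 10^(98.3/10) + 10^(89.5/10) + 10^(83.0/10) = 8.483e+09.
L_total = 10·log₁₀(8.483e+09) = 99.29 dB.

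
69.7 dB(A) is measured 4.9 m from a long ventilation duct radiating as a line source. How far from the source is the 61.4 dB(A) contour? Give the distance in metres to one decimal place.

33.1 m

For a line source L₁ − L₂ = 10·log₁₀(r₂/r₁), so r₂ = r₁·10^((L₁−L₂)/10).
r₂ = 4.9·10^((69.7−61.4)/10) = 4.9·10^(8.3/10) = 33.13 m.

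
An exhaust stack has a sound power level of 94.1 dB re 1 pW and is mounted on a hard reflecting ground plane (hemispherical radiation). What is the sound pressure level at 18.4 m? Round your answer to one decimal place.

The power spreads over a hemisphere of area 2π·r², so L_p = L_w − 10·log₁₀(2π·r²).
2π·r² = 2127 m², 10·log₁₀ of that is 33.278 dB.
L_p = 94.1 − 33.278 = 60.82 dB.

60.8 dB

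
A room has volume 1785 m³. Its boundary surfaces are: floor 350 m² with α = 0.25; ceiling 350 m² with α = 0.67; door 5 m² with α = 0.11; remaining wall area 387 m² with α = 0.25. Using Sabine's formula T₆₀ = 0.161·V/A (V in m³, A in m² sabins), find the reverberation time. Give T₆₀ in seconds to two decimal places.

Summing Sᵢαᵢ: 350·0.25 + 350·0.67 + 5·0.11 + 387·0.25 = 419.30 m².
T₆₀ = 0.161 × 1785 / 419.30 = 0.685 s.

0.69 s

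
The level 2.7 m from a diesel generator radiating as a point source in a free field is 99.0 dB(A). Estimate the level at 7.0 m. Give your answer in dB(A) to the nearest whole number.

91 dB(A)

For a point source, L₂ = L₁ − 20·log₁₀(r₂/r₁).
L₂ = 99.0 − 20·log₁₀(7.0/2.7) = 99.0 − 8.275 = 90.73 dB(A).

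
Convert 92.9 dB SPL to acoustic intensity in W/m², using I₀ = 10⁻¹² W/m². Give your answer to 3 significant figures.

0.00195 W/m²

I = I₀·10^(L/10) = 10⁻¹² × 10^(92.9/10) = 10^(-2.710).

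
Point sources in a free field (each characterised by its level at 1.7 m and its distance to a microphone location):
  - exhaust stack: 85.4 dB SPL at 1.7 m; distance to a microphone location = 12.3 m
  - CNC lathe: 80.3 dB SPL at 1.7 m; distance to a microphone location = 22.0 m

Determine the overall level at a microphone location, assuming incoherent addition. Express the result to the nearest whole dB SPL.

69 dB SPL

Propagate each source to the receiver with L = L_ref − 20·log₁₀(r/r_ref), then add intensities.
exhaust stack: 85.4 − 20·log₁₀(12.3/1.7) = 85.4 − 17.19 = 68.21 dB SPL.
CNC lathe: 80.3 − 20·log₁₀(22.0/1.7) = 80.3 − 22.24 = 58.06 dB SPL.
Σ 10^(L/10) = 7.263e+06 → L_total = 10·log₁₀(7.263e+06) = 68.61 dB SPL.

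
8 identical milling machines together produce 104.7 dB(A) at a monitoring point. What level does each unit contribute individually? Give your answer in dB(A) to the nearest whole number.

96 dB(A)

Dividing the total intensity by 8 lowers the level by 10·log₁₀ 8 = 9.031 dB: L₁ = 104.7 − 9.031.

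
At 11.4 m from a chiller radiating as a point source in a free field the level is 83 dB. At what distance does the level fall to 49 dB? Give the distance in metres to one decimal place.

571.4 m

Point-source spreading drops the level by 20·log₁₀(r₂/r₁); inverting, r₂/r₁ = 10^(ΔL/20).
r₂ = 11.4·10^((83−49)/20) = 11.4·10^(34.0/20) = 571.35 m.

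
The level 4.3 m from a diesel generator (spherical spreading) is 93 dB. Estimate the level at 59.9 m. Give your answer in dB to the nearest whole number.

70 dB

Point-source attenuation: ΔL = 20·log₁₀(r₂/r₁) = 20·log₁₀(59.9/4.3) = 22.879 dB.
L₂ = 93 − 20·log₁₀(59.9/4.3) = 93 − 22.879 = 70.12 dB.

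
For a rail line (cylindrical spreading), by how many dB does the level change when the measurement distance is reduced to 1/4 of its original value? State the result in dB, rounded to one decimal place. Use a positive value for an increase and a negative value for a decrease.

+6.0 dB

Line-source spreading: ΔL = −10·log₁₀(r₂/r₁).
ΔL = −10·log₁₀(0.25) = +6.02 dB.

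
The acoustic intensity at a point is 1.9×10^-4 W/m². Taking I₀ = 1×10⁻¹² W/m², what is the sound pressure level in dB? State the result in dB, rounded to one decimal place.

82.8 dB

L = 10·log₁₀(I/I₀) = 10·log₁₀(1.9×10^-4/10⁻¹²) = 10·log₁₀(1.9×10^8).
L = 10·(0.2788 + 8) = 82.79 dB.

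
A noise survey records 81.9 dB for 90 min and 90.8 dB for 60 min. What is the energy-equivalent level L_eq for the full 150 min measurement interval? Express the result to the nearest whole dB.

88 dB

The energy average is taken in the linear domain: L_eq = 10·log₁₀[(Σ tᵢ·10^(Lᵢ/10))/T], T = 150 min.
Σ tᵢ·10^(Lᵢ/10) = 90·10^(81.9/10) + 60·10^(90.8/10) = 8.608e+10.
L_eq = 10·log₁₀(8.608e+10/150) = 87.59 dB.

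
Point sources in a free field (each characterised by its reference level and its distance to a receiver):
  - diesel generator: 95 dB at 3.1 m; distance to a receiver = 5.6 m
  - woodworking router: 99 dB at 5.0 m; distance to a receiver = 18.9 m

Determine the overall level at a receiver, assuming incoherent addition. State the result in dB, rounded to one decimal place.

91.8 dB

First find each source's level at the receiver (point-source: −20·log₁₀(r/r_ref)), then combine on an intensity basis.
diesel generator: 95 − 20·log₁₀(5.6/3.1) = 95 − 5.14 = 89.86 dB.
woodworking router: 99 − 20·log₁₀(18.9/5.0) = 99 − 11.55 = 87.45 dB.
Σ 10^(L/10) = 1.525e+09 → L_total = 10·log₁₀(1.525e+09) = 91.83 dB.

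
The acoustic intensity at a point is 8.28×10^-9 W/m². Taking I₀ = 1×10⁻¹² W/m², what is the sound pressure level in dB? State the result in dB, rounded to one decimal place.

Dividing by I₀ shifts the exponent by 12: I/I₀ = 8.28×10^3.
L = 10·(0.9180 + 3) = 39.18 dB.

39.2 dB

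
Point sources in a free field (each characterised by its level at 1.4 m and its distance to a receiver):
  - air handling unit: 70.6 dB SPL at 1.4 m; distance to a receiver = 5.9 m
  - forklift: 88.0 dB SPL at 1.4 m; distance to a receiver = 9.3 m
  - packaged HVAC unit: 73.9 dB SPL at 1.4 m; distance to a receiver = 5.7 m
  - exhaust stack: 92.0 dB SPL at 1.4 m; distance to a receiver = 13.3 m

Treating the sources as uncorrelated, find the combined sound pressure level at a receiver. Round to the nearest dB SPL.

Apply inverse-square spreading to bring every level to the receiver, then sum 10^(L/10).
air handling unit: 70.6 − 20·log₁₀(5.9/1.4) = 70.6 − 12.49 = 58.11 dB SPL.
forklift: 88.0 − 20·log₁₀(9.3/1.4) = 88.0 − 16.45 = 71.55 dB SPL.
packaged HVAC unit: 73.9 − 20·log₁₀(5.7/1.4) = 73.9 − 12.19 = 61.71 dB SPL.
exhaust stack: 92.0 − 20·log₁₀(13.3/1.4) = 92.0 − 19.55 = 72.45 dB SPL.
Σ 10^(L/10) = 3.399e+07 → L_total = 10·log₁₀(3.399e+07) = 75.31 dB SPL.

75 dB SPL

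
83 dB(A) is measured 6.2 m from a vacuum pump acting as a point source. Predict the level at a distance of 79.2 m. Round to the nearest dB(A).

For a point source, L₂ = L₁ − 20·log₁₀(r₂/r₁).
L₂ = 83 − 20·log₁₀(79.2/6.2) = 83 − 22.127 = 60.87 dB(A).

61 dB(A)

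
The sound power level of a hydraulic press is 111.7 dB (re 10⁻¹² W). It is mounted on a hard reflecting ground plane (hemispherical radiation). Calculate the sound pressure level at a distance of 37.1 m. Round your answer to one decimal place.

The power spreads over a hemisphere of area 2π·r², so L_p = L_w − 10·log₁₀(2π·r²).
2π·r² = 8648 m², 10·log₁₀ of that is 39.369 dB.
L_p = 111.7 − 39.369 = 72.33 dB.

72.3 dB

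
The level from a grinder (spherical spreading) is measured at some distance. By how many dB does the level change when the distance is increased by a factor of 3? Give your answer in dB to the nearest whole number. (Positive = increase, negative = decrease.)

-10 dB

Point-source spreading: ΔL = −20·log₁₀(r₂/r₁).
ΔL = −20·log₁₀(3) = -9.54 dB.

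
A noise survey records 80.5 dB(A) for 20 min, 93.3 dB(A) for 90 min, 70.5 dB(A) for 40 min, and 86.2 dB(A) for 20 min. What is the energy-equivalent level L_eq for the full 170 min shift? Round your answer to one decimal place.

Weight each interval's intensity by its duration and average over T = 170 min:
Σ tᵢ·10^(Lᵢ/10) = 20·10^(80.5/10) + 90·10^(93.3/10) + 40·10^(70.5/10) + 20·10^(86.2/10) = 2.034e+11.
L_eq = 10·log₁₀(2.034e+11/170) = 90.78 dB(A).

90.8 dB(A)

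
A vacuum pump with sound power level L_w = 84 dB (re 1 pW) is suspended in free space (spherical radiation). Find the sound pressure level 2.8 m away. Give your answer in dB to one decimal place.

64.1 dB

The power spreads over a sphere of area 4π·r², so L_p = L_w − 10·log₁₀(4π·r²).
4π·r² = 98.52 m², 10·log₁₀ of that is 19.935 dB.
L_p = 84 − 19.935 = 64.06 dB.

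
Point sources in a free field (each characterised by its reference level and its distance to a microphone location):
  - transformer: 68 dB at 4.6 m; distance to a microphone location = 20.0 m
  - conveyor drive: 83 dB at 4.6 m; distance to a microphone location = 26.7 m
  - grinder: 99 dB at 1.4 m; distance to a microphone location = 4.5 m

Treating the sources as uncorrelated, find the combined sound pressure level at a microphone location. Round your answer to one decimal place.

First find each source's level at the receiver (point-source: −20·log₁₀(r/r_ref)), then combine on an intensity basis.
transformer: 68 − 20·log₁₀(20.0/4.6) = 68 − 12.77 = 55.23 dB.
conveyor drive: 83 − 20·log₁₀(26.7/4.6) = 83 − 15.28 = 67.72 dB.
grinder: 99 − 20·log₁₀(4.5/1.4) = 99 − 10.14 = 88.86 dB.
Σ 10^(L/10) = 7.751e+08 → L_total = 10·log₁₀(7.751e+08) = 88.89 dB.

88.9 dB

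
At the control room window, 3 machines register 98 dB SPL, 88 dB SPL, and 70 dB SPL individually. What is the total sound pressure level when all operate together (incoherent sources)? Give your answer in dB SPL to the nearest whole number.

Incoherent sources combine by intensity addition: L_total = 10·log₁₀(Σ 10^(L_i/10)).
Σ 10^(L/10) = 10^(98/10) + 10^(88/10) + 10^(70/10) = 6.951e+09.
L_total = 10·log₁₀(6.951e+09) = 98.42 dB SPL.

98 dB SPL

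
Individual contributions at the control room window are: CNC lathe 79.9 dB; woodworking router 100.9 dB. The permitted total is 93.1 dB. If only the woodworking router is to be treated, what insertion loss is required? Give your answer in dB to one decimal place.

The untreated sources together contribute 10^(79.9/10) = 9.772e+07, i.e. 79.90 dB.
To meet 93.1 dB overall, the treated woodworking router may contribute at most 10^(93.1/10) − 9.772e+07 = 1.944e+09, i.e. 92.89 dB.
So the woodworking router must be reduced from 100.9 to 92.89 dB: IL = 8.01 dB.

8.0 dB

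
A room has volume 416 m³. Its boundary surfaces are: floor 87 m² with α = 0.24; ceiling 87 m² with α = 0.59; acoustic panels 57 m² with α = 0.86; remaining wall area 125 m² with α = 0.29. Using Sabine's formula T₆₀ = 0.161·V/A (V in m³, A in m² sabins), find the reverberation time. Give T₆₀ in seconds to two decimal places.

Total absorption A = 87·0.24 + 87·0.59 + 57·0.86 + 125·0.29 = 157.48 m² sabins.
T₆₀ = 0.161 × 416 / 157.48 = 0.425 s.

0.43 s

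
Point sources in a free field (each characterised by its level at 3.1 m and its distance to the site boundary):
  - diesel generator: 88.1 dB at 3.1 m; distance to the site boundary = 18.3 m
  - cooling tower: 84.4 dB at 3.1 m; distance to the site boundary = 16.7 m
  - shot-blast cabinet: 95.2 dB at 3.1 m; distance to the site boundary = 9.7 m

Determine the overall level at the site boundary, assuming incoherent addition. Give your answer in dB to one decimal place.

85.6 dB

First find each source's level at the receiver (point-source: −20·log₁₀(r/r_ref)), then combine on an intensity basis.
diesel generator: 88.1 − 20·log₁₀(18.3/3.1) = 88.1 − 15.42 = 72.68 dB.
cooling tower: 84.4 − 20·log₁₀(16.7/3.1) = 84.4 − 14.63 = 69.77 dB.
shot-blast cabinet: 95.2 − 20·log₁₀(9.7/3.1) = 95.2 − 9.91 = 85.29 dB.
Σ 10^(L/10) = 3.662e+08 → L_total = 10·log₁₀(3.662e+08) = 85.64 dB.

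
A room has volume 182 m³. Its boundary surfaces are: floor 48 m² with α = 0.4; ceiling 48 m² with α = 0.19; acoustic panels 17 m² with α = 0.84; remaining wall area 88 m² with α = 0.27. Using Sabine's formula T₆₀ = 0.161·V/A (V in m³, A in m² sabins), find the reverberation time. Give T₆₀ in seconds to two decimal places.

0.44 s

Summing Sᵢαᵢ: 48·0.4 + 48·0.19 + 17·0.84 + 88·0.27 = 66.36 m².
T₆₀ = 0.161 × 182 / 66.36 = 0.442 s.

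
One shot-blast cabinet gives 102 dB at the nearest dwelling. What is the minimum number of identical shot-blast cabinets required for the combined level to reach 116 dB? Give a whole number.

26

The shortfall is 116 − 102 = 14.0 dB, and N units add 10·log₁₀ N, so need 10·log₁₀ N ≥ 14.0.
N ≥ 10^(14.0/10) = 25.119, so N = 26.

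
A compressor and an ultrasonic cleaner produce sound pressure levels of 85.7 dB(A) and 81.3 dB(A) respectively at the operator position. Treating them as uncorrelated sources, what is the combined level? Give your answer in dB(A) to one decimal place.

87.0 dB(A)

For uncorrelated sources the intensities add, so convert each level to linear form, sum, and take 10·log₁₀ of the total.
Σ 10^(L/10) = 10^(85.7/10) + 10^(81.3/10) = 5.064e+08.
L_total = 10·log₁₀(5.064e+08) = 87.05 dB(A).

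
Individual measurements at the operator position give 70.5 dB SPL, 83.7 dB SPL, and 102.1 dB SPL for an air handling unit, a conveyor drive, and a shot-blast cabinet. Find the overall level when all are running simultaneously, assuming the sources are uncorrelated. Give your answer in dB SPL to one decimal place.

For uncorrelated sources the intensities add, so convert each level to linear form, sum, and take 10·log₁₀ of the total.
Σ 10^(L/10) = 10^(70.5/10) + 10^(83.7/10) + 10^(102.1/10) = 1.646e+10.
L_total = 10·log₁₀(1.646e+10) = 102.17 dB SPL.

102.2 dB SPL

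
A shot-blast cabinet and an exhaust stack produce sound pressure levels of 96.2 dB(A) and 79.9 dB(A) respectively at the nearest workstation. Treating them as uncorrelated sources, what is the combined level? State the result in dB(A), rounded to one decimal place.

96.3 dB(A)

Incoherent sources combine by intensity addition: L_total = 10·log₁₀(Σ 10^(L_i/10)).
Σ 10^(L/10) = 10^(96.2/10) + 10^(79.9/10) = 4.266e+09.
L_total = 10·log₁₀(4.266e+09) = 96.30 dB(A).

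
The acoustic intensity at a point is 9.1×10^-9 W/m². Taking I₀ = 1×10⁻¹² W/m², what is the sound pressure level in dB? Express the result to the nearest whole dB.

L = 10·log₁₀(I/I₀) = 10·log₁₀(9.1×10^-9/10⁻¹²) = 10·log₁₀(9.1×10^3).
L = 10·(0.9590 + 3) = 39.59 dB.

40 dB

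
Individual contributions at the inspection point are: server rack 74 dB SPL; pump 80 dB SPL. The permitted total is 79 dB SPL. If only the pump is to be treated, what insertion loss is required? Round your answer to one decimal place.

2.7 dB

The untreated sources together contribute 10^(74/10) = 2.512e+07, i.e. 74.00 dB SPL.
The limit corresponds to 10^(79/10) = 7.943e+07; subtracting the fixed part leaves 5.431e+07 for the pump, i.e. 77.35 dB SPL.
Required insertion loss = 80 − 77.35 = 2.65 dB.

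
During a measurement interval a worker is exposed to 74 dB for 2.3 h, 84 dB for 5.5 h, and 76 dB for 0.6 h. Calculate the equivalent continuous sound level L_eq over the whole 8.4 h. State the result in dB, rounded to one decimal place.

82.4 dB

The energy average is taken in the linear domain: L_eq = 10·log₁₀[(Σ tᵢ·10^(Lᵢ/10))/T], T = 8.4 h.
Σ tᵢ·10^(Lᵢ/10) = 2.3·10^(74/10) + 5.5·10^(84/10) + 0.6·10^(76/10) = 1.463e+09.
L_eq = 10·log₁₀(1.463e+09/8.4) = 82.41 dB.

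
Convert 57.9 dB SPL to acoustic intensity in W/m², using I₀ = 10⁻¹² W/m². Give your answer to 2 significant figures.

I/I₀ = 10^(57.9/10) = 6.166e+05, so I = 6.166e+05 × 10⁻¹² W/m².

6.2e-07 W/m²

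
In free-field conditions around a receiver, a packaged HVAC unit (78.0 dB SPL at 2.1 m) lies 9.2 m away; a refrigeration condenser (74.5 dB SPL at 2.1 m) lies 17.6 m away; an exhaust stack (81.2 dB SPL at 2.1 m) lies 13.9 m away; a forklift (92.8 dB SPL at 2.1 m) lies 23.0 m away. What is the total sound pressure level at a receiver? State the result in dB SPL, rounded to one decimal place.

Apply inverse-square spreading to bring every level to the receiver, then sum 10^(L/10).
packaged HVAC unit: 78.0 − 20·log₁₀(9.2/2.1) = 78.0 − 12.83 = 65.17 dB SPL.
refrigeration condenser: 74.5 − 20·log₁₀(17.6/2.1) = 74.5 − 18.47 = 56.03 dB SPL.
exhaust stack: 81.2 − 20·log₁₀(13.9/2.1) = 81.2 − 16.42 = 64.78 dB SPL.
forklift: 92.8 − 20·log₁₀(23.0/2.1) = 92.8 − 20.79 = 72.01 dB SPL.
Σ 10^(L/10) = 2.258e+07 → L_total = 10·log₁₀(2.258e+07) = 73.54 dB SPL.

73.5 dB SPL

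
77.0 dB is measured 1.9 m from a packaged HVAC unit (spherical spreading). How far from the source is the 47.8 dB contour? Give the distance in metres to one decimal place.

54.8 m

Point-source spreading drops the level by 20·log₁₀(r₂/r₁); inverting, r₂/r₁ = 10^(ΔL/20).
r₂ = 1.9·10^((77.0−47.8)/20) = 1.9·10^(29.2/20) = 54.80 m.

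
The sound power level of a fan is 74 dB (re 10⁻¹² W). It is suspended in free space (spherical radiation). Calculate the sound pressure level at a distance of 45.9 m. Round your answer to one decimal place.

Free-field spherical radiation: L_p = L_w − 10·log₁₀(4π·r²), r = 45.9 m.
4π·r² = 2.647e+04 m², 10·log₁₀ of that is 44.228 dB.
L_p = 74 − 44.228 = 29.77 dB.

29.8 dB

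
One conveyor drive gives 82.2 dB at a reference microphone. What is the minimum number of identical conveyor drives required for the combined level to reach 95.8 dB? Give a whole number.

23

N identical sources give L₁ + 10·log₁₀ N, so require 10·log₁₀ N ≥ 95.8 − 82.2 = 13.6 dB.
N ≥ 10^(13.6/10) = 22.909, so N = 23.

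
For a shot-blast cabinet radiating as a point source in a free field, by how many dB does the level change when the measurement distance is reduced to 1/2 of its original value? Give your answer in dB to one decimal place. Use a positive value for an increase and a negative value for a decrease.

With spherical spreading the level changes by −20·log₁₀(r₂/r₁).
ΔL = −20·log₁₀(0.5) = +6.02 dB.

+6.0 dB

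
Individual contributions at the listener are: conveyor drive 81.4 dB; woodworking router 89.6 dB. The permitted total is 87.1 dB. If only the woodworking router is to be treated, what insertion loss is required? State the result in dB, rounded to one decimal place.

The untreated sources together contribute 10^(81.4/10) = 1.380e+08, i.e. 81.40 dB.
To meet 87.1 dB overall, the treated woodworking router may contribute at most 10^(87.1/10) − 1.380e+08 = 3.748e+08, i.e. 85.74 dB.
Required insertion loss = 89.6 − 85.74 = 3.86 dB.

3.9 dB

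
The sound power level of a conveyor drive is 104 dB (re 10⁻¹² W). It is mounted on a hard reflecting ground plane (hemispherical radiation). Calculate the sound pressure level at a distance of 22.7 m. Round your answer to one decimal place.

L_p = L_w − 10·log₁₀(2π·r²) with r = 22.7 m.
2π·r² = 3238 m², 10·log₁₀ of that is 35.102 dB.
L_p = 104 − 35.102 = 68.90 dB.

68.9 dB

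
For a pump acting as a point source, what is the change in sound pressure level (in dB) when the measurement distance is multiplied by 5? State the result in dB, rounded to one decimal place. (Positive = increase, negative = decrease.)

-14.0 dB

Point-source spreading: ΔL = −20·log₁₀(r₂/r₁).
ΔL = −20·log₁₀(5) = -13.98 dB.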